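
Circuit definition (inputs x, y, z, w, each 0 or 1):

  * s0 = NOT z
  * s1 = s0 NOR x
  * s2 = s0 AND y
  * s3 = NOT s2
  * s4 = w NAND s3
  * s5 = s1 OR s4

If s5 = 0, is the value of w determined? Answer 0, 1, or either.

1

s5 = s1 OR s4 must be 0, so both s1 = 0 and s4 = 0.
s1 = s0 NOR x must be 0, so at least one of s0, x is 1.
Every assignment with s5 = 0 has w = 1; there are 4 such assignment(s).
  x=0, y=0, z=0, w=1
  x=1, y=0, z=0, w=1
  x=1, y=0, z=1, w=1
  x=1, y=1, z=1, w=1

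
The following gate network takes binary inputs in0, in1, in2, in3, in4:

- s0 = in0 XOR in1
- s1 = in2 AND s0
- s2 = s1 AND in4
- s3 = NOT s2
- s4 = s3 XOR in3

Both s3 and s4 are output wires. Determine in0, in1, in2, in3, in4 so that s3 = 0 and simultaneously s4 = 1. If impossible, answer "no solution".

Check with in0=0, in1=1, in2=1, in3=1, in4=1:
s0 = in0 XOR in1 = 0 XOR 1 = 1
s1 = in2 AND s0 = 1 AND 1 = 1
s2 = s1 AND in4 = 1 AND 1 = 1
s3 = NOT s2 = NOT 1 = 0
s4 = s3 XOR in3 = 0 XOR 1 = 1
So s3 = 0 and s4 = 1.

in0=0, in1=1, in2=1, in3=1, in4=1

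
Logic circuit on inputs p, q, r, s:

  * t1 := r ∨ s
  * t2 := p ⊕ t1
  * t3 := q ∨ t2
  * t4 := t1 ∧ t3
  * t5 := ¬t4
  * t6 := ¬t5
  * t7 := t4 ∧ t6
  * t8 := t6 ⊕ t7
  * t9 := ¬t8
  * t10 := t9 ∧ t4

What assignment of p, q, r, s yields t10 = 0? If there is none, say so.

t10 = t9 ∧ t4 must be 0, so at least one of t9, t4 is 0.
Check with p=0, q=1, r=0, s=0:
t1 = r ∨ s = 0 ∨ 0 = 0
t2 = p ⊕ t1 = 0 ⊕ 0 = 0
t3 = q ∨ t2 = 1 ∨ 0 = 1
t4 = t1 ∧ t3 = 0 ∧ 1 = 0
t5 = ¬t4 = ¬0 = 1
t6 = ¬t5 = ¬1 = 0
t7 = t4 ∧ t6 = 0 ∧ 0 = 0
t8 = t6 ⊕ t7 = 0 ⊕ 0 = 0
t9 = ¬t8 = ¬0 = 1
t10 = t9 ∧ t4 = 1 ∧ 0 = 0
So t10 = 0 as required.

p=0, q=1, r=0, s=0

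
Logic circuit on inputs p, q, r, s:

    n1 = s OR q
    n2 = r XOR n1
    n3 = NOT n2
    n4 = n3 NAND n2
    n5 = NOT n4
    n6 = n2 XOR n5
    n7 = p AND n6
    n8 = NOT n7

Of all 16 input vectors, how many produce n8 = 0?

4

n8 = NOT n7 must be 0, so n7 = 1.
n7 = p AND n6 must be 1, so both p = 1 and n6 = 1.
n6 = n2 XOR n5 must be 1, so n2 and n5 differ.
Satisfying assignments:
  p=1, q=0, r=0, s=1
  p=1, q=0, r=1, s=0
  p=1, q=1, r=0, s=0
  p=1, q=1, r=0, s=1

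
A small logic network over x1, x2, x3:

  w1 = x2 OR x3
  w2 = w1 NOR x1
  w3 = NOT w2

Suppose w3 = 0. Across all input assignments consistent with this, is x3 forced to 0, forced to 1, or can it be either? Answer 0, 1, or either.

0

w3 = NOT w2 must be 0, so w2 = 1.
w2 = w1 NOR x1 must be 1, so both w1 = 0 and x1 = 0.
Every assignment with w3 = 0 has x3 = 0; there are 1 such assignment(s).
  x1=0, x2=0, x3=0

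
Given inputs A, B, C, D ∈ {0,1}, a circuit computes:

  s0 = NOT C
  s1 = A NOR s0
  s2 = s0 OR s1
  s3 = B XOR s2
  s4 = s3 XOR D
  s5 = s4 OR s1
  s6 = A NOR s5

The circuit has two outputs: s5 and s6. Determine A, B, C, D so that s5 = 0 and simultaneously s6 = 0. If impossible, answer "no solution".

A=1, B=0, C=0, D=1

Check with A=1, B=0, C=0, D=1:
s0 = NOT C = NOT 0 = 1
s1 = A NOR s0 = 1 NOR 1 = 0
s2 = s0 OR s1 = 1 OR 0 = 1
s3 = B XOR s2 = 0 XOR 1 = 1
s4 = s3 XOR D = 1 XOR 1 = 0
s5 = s4 OR s1 = 0 OR 0 = 0
s6 = A NOR s5 = 1 NOR 0 = 0
So s5 = 0 and s6 = 0.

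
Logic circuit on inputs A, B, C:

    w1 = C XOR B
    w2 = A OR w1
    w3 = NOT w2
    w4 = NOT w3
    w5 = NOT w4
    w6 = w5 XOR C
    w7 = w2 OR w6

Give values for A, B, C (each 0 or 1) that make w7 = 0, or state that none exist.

w7 = w2 OR w6 must be 0, so both w2 = 0 and w6 = 0.
w2 = A OR w1 must be 0, so both A = 0 and w1 = 0.
w6 = w5 XOR C must be 0, so w5 and C are equal.
Check with A=0, B=1, C=1:
w1 = C XOR B = 1 XOR 1 = 0
w2 = A OR w1 = 0 OR 0 = 0
w3 = NOT w2 = NOT 0 = 1
w4 = NOT w3 = NOT 1 = 0
w5 = NOT w4 = NOT 0 = 1
w6 = w5 XOR C = 1 XOR 1 = 0
w7 = w2 OR w6 = 0 OR 0 = 0
So w7 = 0 as required.

A=0, B=1, C=1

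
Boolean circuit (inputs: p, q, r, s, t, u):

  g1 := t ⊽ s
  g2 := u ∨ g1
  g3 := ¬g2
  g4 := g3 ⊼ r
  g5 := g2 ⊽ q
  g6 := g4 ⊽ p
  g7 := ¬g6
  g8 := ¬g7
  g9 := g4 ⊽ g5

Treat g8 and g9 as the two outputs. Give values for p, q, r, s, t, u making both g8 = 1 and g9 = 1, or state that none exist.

p=0, q=1, r=1, s=0, t=1, u=0

Check with p=0, q=1, r=1, s=0, t=1, u=0:
g1 = t ⊽ s = 1 ⊽ 0 = 0
g2 = u ∨ g1 = 0 ∨ 0 = 0
g3 = ¬g2 = ¬0 = 1
g4 = g3 ⊼ r = 1 ⊼ 1 = 0
g5 = g2 ⊽ q = 0 ⊽ 1 = 0
g6 = g4 ⊽ p = 0 ⊽ 0 = 1
g7 = ¬g6 = ¬1 = 0
g8 = ¬g7 = ¬0 = 1
g9 = g4 ⊽ g5 = 0 ⊽ 0 = 1
So g8 = 1 and g9 = 1.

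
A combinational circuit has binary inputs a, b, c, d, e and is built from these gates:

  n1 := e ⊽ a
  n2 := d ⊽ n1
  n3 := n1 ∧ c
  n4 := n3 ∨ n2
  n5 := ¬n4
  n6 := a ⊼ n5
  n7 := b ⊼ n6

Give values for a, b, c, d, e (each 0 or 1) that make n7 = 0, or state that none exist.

a=1 b=1 c=1 d=0 e=0

n7 = b ⊼ n6 must be 0, so both b = 1 and n6 = 1.
Check with a=1 b=1 c=1 d=0 e=0:
n1 = e ⊽ a = 0 ⊽ 1 = 0
n2 = d ⊽ n1 = 0 ⊽ 0 = 1
n3 = n1 ∧ c = 0 ∧ 1 = 0
n4 = n3 ∨ n2 = 0 ∨ 1 = 1
n5 = ¬n4 = ¬1 = 0
n6 = a ⊼ n5 = 1 ⊼ 0 = 1
n7 = b ⊼ n6 = 1 ⊼ 1 = 0
So n7 = 0 as required.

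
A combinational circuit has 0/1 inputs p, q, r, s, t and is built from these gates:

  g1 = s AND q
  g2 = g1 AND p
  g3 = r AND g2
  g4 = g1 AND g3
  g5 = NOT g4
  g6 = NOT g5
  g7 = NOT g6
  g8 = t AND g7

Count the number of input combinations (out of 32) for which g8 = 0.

g8 = t AND g7 must be 0, so at least one of t, g7 is 0.
Enumerating the 32 input combinations, 17 give g8 = 0 and 15 give g8 = 1.

17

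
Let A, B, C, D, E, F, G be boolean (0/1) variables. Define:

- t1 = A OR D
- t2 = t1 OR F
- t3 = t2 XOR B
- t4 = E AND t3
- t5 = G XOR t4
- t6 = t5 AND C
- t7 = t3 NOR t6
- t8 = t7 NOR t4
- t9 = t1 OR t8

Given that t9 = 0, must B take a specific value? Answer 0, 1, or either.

either

Both values of B occur among assignments with t9 = 0:
  B=0: A=0, B=0, C=0, D=0, E=0, F=0, G=0
  B=1: A=0, B=1, C=0, D=0, E=0, F=1, G=0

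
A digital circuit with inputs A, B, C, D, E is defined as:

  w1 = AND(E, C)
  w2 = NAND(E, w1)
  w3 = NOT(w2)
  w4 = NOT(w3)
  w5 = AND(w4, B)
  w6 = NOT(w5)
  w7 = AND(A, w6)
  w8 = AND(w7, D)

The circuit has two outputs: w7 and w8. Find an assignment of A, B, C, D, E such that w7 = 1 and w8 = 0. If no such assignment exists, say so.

Check with A=1, B=0, C=0, D=0, E=1:
w1 = AND(E, C) = AND(1, 0) = 0
w2 = NAND(E, w1) = NAND(1, 0) = 1
w3 = NOT(w2) = NOT 1 = 0
w4 = NOT(w3) = NOT 0 = 1
w5 = AND(w4, B) = AND(1, 0) = 0
w6 = NOT(w5) = NOT 0 = 1
w7 = AND(A, w6) = AND(1, 1) = 1
w8 = AND(w7, D) = AND(1, 0) = 0
So w7 = 1 and w8 = 0.

A=1, B=0, C=0, D=0, E=1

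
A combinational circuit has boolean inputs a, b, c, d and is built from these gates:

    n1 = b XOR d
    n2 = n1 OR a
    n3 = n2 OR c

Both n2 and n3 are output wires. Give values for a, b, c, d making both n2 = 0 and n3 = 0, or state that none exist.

a=0, b=1, c=0, d=1

Check with a=0, b=1, c=0, d=1:
n1 = b XOR d = 1 XOR 1 = 0
n2 = n1 OR a = 0 OR 0 = 0
n3 = n2 OR c = 0 OR 0 = 0
So n2 = 0 and n3 = 0.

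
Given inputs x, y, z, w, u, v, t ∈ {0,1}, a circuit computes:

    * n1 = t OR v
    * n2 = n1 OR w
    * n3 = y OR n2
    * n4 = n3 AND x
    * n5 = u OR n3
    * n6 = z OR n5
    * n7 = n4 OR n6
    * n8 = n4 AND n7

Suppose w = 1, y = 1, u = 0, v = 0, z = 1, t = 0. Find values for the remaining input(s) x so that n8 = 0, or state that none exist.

x=0

Check with w = 1, y = 1, u = 0, v = 0, z = 1, t = 0 and x=0:
n1 = t OR v = 0 OR 0 = 0
n2 = n1 OR w = 0 OR 1 = 1
n3 = y OR n2 = 1 OR 1 = 1
n4 = n3 AND x = 1 AND 0 = 0
n5 = u OR n3 = 0 OR 1 = 1
n6 = z OR n5 = 1 OR 1 = 1
n7 = n4 OR n6 = 0 OR 1 = 1
n8 = n4 AND n7 = 0 AND 1 = 0
So n8 = 0.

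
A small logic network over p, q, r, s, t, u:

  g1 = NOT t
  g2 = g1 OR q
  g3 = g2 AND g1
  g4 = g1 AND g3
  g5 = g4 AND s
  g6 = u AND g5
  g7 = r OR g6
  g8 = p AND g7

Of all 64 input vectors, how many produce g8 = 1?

g8 = p AND g7 must be 1, so both p = 1 and g7 = 1.
Enumerating the 64 input combinations, 18 give g8 = 1 and 46 give g8 = 0.

18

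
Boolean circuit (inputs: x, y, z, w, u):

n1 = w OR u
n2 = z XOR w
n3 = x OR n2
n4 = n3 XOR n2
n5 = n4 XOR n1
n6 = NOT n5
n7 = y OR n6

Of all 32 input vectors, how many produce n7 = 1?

22

n7 = y OR n6 must be 1, so at least one of y, n6 is 1.
Enumerating the 32 input combinations, 22 give n7 = 1 and 10 give n7 = 0.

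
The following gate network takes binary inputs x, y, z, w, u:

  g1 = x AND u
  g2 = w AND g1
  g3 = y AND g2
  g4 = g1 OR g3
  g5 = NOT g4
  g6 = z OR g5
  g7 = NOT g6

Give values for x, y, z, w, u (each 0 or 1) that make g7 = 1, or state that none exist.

x=1 y=0 z=0 w=0 u=1

Check with x=1 y=0 z=0 w=0 u=1:
g1 = x AND u = 1 AND 1 = 1
g2 = w AND g1 = 0 AND 1 = 0
g3 = y AND g2 = 0 AND 0 = 0
g4 = g1 OR g3 = 1 OR 0 = 1
g5 = NOT g4 = NOT 1 = 0
g6 = z OR g5 = 0 OR 0 = 0
g7 = NOT g6 = NOT 0 = 1
So g7 = 1 as required.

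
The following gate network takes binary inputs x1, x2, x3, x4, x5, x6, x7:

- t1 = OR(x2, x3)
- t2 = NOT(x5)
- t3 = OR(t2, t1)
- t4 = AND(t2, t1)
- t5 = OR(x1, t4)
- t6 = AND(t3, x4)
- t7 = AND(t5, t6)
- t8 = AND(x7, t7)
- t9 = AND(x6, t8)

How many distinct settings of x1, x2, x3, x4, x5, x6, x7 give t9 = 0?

118

t9 = AND(x6, t8) must be 0, so at least one of x6, t8 is 0.
Enumerating the 128 input combinations, 118 give t9 = 0 and 10 give t9 = 1.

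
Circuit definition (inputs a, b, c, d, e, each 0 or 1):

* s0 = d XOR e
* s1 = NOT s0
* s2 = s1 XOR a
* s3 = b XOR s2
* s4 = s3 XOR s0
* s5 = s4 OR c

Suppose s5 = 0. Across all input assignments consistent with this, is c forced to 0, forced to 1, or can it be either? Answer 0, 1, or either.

s5 = s4 OR c must be 0, so both s4 = 0 and c = 0.
Every assignment with s5 = 0 has c = 0; there are 8 such assignment(s).

0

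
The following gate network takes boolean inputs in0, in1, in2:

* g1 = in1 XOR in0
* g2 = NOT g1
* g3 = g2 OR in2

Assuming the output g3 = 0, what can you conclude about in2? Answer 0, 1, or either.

g3 = g2 OR in2 must be 0, so both g2 = 0 and in2 = 0.
g2 = NOT g1 must be 0, so g1 = 1.
g1 = in1 XOR in0 must be 1, so in1 and in0 differ.
Every assignment with g3 = 0 has in2 = 0; there are 2 such assignment(s).
  in0=0, in1=1, in2=0
  in0=1, in1=0, in2=0

0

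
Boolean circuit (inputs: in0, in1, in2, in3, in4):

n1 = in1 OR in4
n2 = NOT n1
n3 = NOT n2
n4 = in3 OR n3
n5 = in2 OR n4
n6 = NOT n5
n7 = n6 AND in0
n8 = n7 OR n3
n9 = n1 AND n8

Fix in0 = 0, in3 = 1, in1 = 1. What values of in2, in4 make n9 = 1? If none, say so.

n9 = n1 AND n8 must be 1, so both n1 = 1 and n8 = 1.
n1 = in1 OR in4 must be 1, so at least one of in1, in4 is 1.
Check with in0 = 0, in3 = 1, in1 = 1 and in2=1, in4=1:
n1 = in1 OR in4 = 1 OR 1 = 1
n2 = NOT n1 = NOT 1 = 0
n3 = NOT n2 = NOT 0 = 1
n4 = in3 OR n3 = 1 OR 1 = 1
n5 = in2 OR n4 = 1 OR 1 = 1
n6 = NOT n5 = NOT 1 = 0
n7 = n6 AND in0 = 0 AND 0 = 0
n8 = n7 OR n3 = 0 OR 1 = 1
n9 = n1 AND n8 = 1 AND 1 = 1
So n9 = 1.

in2=1, in4=1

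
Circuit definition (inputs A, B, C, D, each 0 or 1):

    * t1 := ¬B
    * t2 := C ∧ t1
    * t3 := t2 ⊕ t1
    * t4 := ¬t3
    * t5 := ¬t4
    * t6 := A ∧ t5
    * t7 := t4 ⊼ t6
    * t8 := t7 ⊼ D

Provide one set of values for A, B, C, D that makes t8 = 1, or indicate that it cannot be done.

Check with A=0, B=0, C=0, D=0:
t1 = ¬B = ¬0 = 1
t2 = C ∧ t1 = 0 ∧ 1 = 0
t3 = t2 ⊕ t1 = 0 ⊕ 1 = 1
t4 = ¬t3 = ¬1 = 0
t5 = ¬t4 = ¬0 = 1
t6 = A ∧ t5 = 0 ∧ 1 = 0
t7 = t4 ⊼ t6 = 0 ⊼ 0 = 1
t8 = t7 ⊼ D = 1 ⊼ 0 = 1
So t8 = 1 as required.

A=0, B=0, C=0, D=0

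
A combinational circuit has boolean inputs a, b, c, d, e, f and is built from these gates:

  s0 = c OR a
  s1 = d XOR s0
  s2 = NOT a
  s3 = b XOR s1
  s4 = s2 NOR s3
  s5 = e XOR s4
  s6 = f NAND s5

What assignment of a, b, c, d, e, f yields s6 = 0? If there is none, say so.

s6 = f NAND s5 must be 0, so both f = 1 and s5 = 1.
s5 = e XOR s4 must be 1, so e and s4 differ.
Check with a=1, b=1, c=1, d=0, e=0, f=1:
s0 = c OR a = 1 OR 1 = 1
s1 = d XOR s0 = 0 XOR 1 = 1
s2 = NOT a = NOT 1 = 0
s3 = b XOR s1 = 1 XOR 1 = 0
s4 = s2 NOR s3 = 0 NOR 0 = 1
s5 = e XOR s4 = 0 XOR 1 = 1
s6 = f NAND s5 = 1 NAND 1 = 0
So s6 = 0 as required.

a=1, b=1, c=1, d=0, e=0, f=1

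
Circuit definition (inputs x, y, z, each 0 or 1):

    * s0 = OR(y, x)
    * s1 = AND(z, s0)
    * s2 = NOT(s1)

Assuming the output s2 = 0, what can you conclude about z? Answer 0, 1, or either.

s2 = NOT(s1) must be 0, so s1 = 1.
Every assignment with s2 = 0 has z = 1; there are 3 such assignment(s).
  x=0, y=1, z=1
  x=1, y=0, z=1
  x=1, y=1, z=1

1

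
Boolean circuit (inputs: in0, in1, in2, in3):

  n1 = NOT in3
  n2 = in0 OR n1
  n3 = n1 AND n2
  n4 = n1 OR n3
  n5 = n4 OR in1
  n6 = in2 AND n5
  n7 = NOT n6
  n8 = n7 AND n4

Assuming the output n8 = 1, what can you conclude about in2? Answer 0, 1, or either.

0

n8 = n7 AND n4 must be 1, so both n7 = 1 and n4 = 1.
n7 = NOT n6 must be 1, so n6 = 0.
Every assignment with n8 = 1 has in2 = 0; there are 4 such assignment(s).
  in0=0, in1=0, in2=0, in3=0
  in0=0, in1=1, in2=0, in3=0
  in0=1, in1=0, in2=0, in3=0
  in0=1, in1=1, in2=0, in3=0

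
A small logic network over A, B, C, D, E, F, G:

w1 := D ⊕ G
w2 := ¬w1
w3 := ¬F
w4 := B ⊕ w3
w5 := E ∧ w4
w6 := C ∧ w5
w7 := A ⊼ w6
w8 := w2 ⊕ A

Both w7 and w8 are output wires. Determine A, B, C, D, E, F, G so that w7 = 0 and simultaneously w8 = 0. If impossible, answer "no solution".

A=1 B=1 C=1 D=1 E=1 F=1 G=1

Check with A=1 B=1 C=1 D=1 E=1 F=1 G=1:
w1 = D ⊕ G = 1 ⊕ 1 = 0
w2 = ¬w1 = ¬0 = 1
w3 = ¬F = ¬1 = 0
w4 = B ⊕ w3 = 1 ⊕ 0 = 1
w5 = E ∧ w4 = 1 ∧ 1 = 1
w6 = C ∧ w5 = 1 ∧ 1 = 1
w7 = A ⊼ w6 = 1 ⊼ 1 = 0
w8 = w2 ⊕ A = 1 ⊕ 1 = 0
So w7 = 0 and w8 = 0.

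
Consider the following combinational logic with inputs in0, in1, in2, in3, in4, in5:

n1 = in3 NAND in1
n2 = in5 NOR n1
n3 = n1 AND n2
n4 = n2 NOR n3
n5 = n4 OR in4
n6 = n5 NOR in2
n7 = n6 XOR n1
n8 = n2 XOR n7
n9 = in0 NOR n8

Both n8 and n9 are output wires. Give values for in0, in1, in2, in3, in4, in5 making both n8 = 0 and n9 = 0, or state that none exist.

Check with in0=1 in1=1 in2=0 in3=1 in4=0 in5=1:
n1 = in3 NAND in1 = 1 NAND 1 = 0
n2 = in5 NOR n1 = 1 NOR 0 = 0
n3 = n1 AND n2 = 0 AND 0 = 0
n4 = n2 NOR n3 = 0 NOR 0 = 1
n5 = n4 OR in4 = 1 OR 0 = 1
n6 = n5 NOR in2 = 1 NOR 0 = 0
n7 = n6 XOR n1 = 0 XOR 0 = 0
n8 = n2 XOR n7 = 0 XOR 0 = 0
n9 = in0 NOR n8 = 1 NOR 0 = 0
So n8 = 0 and n9 = 0.

in0=1 in1=1 in2=0 in3=1 in4=0 in5=1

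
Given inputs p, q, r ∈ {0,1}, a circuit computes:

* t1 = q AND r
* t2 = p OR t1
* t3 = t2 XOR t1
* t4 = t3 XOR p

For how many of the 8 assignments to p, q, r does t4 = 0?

t4 = t3 XOR p must be 0, so t3 and p are equal.
Enumerating the 8 input combinations, 7 give t4 = 0 and 1 give t4 = 1.

7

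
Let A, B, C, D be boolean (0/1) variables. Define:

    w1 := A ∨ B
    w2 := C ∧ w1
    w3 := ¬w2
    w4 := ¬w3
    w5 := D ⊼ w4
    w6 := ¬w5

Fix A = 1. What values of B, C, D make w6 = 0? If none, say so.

B=1 C=0 D=1

Check with A = 1 and B=1, C=0, D=1:
w1 = A ∨ B = 1 ∨ 1 = 1
w2 = C ∧ w1 = 0 ∧ 1 = 0
w3 = ¬w2 = ¬0 = 1
w4 = ¬w3 = ¬1 = 0
w5 = D ⊼ w4 = 1 ⊼ 0 = 1
w6 = ¬w5 = ¬1 = 0
So w6 = 0.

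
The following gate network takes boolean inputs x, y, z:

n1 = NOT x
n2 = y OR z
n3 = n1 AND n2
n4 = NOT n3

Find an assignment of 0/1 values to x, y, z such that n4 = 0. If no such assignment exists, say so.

n4 = NOT n3 must be 0, so n3 = 1.
n3 = n1 AND n2 must be 1, so both n1 = 1 and n2 = 1.
Check with x=0, y=1, z=1:
n1 = NOT x = NOT 0 = 1
n2 = y OR z = 1 OR 1 = 1
n3 = n1 AND n2 = 1 AND 1 = 1
n4 = NOT n3 = NOT 1 = 0
So n4 = 0 as required.

x=0, y=1, z=1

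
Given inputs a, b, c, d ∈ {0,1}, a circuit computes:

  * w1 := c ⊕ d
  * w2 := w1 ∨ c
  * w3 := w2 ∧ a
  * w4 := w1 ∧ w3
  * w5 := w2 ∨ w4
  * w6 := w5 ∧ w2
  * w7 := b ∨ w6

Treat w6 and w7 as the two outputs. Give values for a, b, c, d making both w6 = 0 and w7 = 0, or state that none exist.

Check with a=1 b=0 c=0 d=0:
w1 = c ⊕ d = 0 ⊕ 0 = 0
w2 = w1 ∨ c = 0 ∨ 0 = 0
w3 = w2 ∧ a = 0 ∧ 1 = 0
w4 = w1 ∧ w3 = 0 ∧ 0 = 0
w5 = w2 ∨ w4 = 0 ∨ 0 = 0
w6 = w5 ∧ w2 = 0 ∧ 0 = 0
w7 = b ∨ w6 = 0 ∨ 0 = 0
So w6 = 0 and w7 = 0.

a=1 b=0 c=0 d=0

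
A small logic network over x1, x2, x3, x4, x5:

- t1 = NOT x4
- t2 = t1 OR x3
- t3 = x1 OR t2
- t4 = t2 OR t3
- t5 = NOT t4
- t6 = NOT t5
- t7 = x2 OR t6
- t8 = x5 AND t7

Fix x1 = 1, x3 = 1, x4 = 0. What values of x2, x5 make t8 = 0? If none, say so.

x2=1, x5=0

Check with x1 = 1, x3 = 1, x4 = 0 and x2=1, x5=0:
t1 = NOT x4 = NOT 0 = 1
t2 = t1 OR x3 = 1 OR 1 = 1
t3 = x1 OR t2 = 1 OR 1 = 1
t4 = t2 OR t3 = 1 OR 1 = 1
t5 = NOT t4 = NOT 1 = 0
t6 = NOT t5 = NOT 0 = 1
t7 = x2 OR t6 = 1 OR 1 = 1
t8 = x5 AND t7 = 0 AND 1 = 0
So t8 = 0.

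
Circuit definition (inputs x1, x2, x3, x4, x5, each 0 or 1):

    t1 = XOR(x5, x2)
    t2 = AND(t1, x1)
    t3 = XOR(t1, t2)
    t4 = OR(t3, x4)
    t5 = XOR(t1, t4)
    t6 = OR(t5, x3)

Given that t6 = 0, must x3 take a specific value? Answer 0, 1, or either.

0

t6 = OR(t5, x3) must be 0, so both t5 = 0 and x3 = 0.
t5 = XOR(t1, t4) must be 0, so t1 and t4 are equal.
Every assignment with t6 = 0 has x3 = 0; there are 10 such assignment(s).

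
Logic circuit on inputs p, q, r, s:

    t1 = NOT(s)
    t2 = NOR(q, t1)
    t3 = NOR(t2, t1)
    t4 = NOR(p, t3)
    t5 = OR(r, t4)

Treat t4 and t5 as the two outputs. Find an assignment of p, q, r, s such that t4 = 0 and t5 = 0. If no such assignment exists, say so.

Check with p=0 q=1 r=0 s=1:
t1 = NOT(s) = NOT 1 = 0
t2 = NOR(q, t1) = NOR(1, 0) = 0
t3 = NOR(t2, t1) = NOR(0, 0) = 1
t4 = NOR(p, t3) = NOR(0, 1) = 0
t5 = OR(r, t4) = OR(0, 0) = 0
So t4 = 0 and t5 = 0.

p=0 q=1 r=0 s=1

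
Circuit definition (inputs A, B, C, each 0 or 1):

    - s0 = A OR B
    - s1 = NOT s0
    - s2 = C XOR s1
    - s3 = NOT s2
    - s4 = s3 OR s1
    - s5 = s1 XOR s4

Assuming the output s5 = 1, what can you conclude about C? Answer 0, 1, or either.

0

s5 = s1 XOR s4 must be 1, so s1 and s4 differ.
Every assignment with s5 = 1 has C = 0; there are 3 such assignment(s).
  A=0, B=1, C=0
  A=1, B=0, C=0
  A=1, B=1, C=0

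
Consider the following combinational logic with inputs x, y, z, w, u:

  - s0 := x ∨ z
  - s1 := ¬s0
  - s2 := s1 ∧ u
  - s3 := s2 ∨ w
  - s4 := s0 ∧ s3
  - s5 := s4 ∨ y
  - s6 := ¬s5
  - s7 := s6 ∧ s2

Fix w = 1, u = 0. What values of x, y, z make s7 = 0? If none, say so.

x=0 y=1 z=1

Check with w = 1, u = 0 and x=0, y=1, z=1:
s0 = x ∨ z = 0 ∨ 1 = 1
s1 = ¬s0 = ¬1 = 0
s2 = s1 ∧ u = 0 ∧ 0 = 0
s3 = s2 ∨ w = 0 ∨ 1 = 1
s4 = s0 ∧ s3 = 1 ∧ 1 = 1
s5 = s4 ∨ y = 1 ∨ 1 = 1
s6 = ¬s5 = ¬1 = 0
s7 = s6 ∧ s2 = 0 ∧ 0 = 0
So s7 = 0.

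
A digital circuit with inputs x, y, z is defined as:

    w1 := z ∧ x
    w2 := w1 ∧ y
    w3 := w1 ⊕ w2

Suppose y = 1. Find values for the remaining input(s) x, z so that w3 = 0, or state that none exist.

x=1, z=0

w3 = w1 ⊕ w2 must be 0, so w1 and w2 are equal.
Check with y = 1 and x=1, z=0:
w1 = z ∧ x = 0 ∧ 1 = 0
w2 = w1 ∧ y = 0 ∧ 1 = 0
w3 = w1 ⊕ w2 = 0 ⊕ 0 = 0
So w3 = 0.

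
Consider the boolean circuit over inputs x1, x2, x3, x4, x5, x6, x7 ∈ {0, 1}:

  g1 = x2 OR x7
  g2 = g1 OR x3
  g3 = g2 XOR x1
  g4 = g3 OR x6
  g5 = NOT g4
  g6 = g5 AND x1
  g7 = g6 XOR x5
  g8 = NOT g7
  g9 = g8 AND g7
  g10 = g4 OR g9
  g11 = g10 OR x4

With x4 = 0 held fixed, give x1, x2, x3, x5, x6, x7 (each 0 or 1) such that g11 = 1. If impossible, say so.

g11 = g10 OR x4 must be 1, so at least one of g10, x4 is 1.
Check with x4 = 0 and x1=1, x2=0, x3=0, x5=0, x6=1, x7=1:
g1 = x2 OR x7 = 0 OR 1 = 1
g2 = g1 OR x3 = 1 OR 0 = 1
g3 = g2 XOR x1 = 1 XOR 1 = 0
g4 = g3 OR x6 = 0 OR 1 = 1
g5 = NOT g4 = NOT 1 = 0
g6 = g5 AND x1 = 0 AND 1 = 0
g7 = g6 XOR x5 = 0 XOR 0 = 0
g8 = NOT g7 = NOT 0 = 1
g9 = g8 AND g7 = 1 AND 0 = 0
g10 = g4 OR g9 = 1 OR 0 = 1
g11 = g10 OR x4 = 1 OR 0 = 1
So g11 = 1.

x1=1, x2=0, x3=0, x5=0, x6=1, x7=1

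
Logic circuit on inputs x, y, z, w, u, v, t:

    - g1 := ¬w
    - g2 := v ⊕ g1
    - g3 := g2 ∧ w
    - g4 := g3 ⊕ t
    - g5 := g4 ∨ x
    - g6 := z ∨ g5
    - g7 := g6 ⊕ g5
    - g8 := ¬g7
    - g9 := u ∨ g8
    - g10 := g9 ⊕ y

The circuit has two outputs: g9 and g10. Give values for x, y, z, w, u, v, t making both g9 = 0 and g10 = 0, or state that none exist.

Check with x=0, y=0, z=1, w=0, u=0, v=0, t=0:
g1 = ¬w = ¬0 = 1
g2 = v ⊕ g1 = 0 ⊕ 1 = 1
g3 = g2 ∧ w = 1 ∧ 0 = 0
g4 = g3 ⊕ t = 0 ⊕ 0 = 0
g5 = g4 ∨ x = 0 ∨ 0 = 0
g6 = z ∨ g5 = 1 ∨ 0 = 1
g7 = g6 ⊕ g5 = 1 ⊕ 0 = 1
g8 = ¬g7 = ¬1 = 0
g9 = u ∨ g8 = 0 ∨ 0 = 0
g10 = g9 ⊕ y = 0 ⊕ 0 = 0
So g9 = 0 and g10 = 0.

x=0, y=0, z=1, w=0, u=0, v=0, t=0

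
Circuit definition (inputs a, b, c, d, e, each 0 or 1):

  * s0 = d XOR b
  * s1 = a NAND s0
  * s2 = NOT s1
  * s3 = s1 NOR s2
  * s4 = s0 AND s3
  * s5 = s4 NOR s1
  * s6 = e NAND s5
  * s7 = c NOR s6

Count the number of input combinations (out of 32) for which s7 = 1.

s7 = c NOR s6 must be 1, so both c = 0 and s6 = 0.
s6 = e NAND s5 must be 0, so both e = 1 and s5 = 1.
Enumerating the 32 input combinations, 2 give s7 = 1 and 30 give s7 = 0.

2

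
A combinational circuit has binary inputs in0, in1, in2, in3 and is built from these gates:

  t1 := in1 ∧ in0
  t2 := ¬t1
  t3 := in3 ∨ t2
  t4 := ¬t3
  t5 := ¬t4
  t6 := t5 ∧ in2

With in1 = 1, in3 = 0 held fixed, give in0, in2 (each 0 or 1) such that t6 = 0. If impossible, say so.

in0=1 in2=0

Check with in1 = 1, in3 = 0 and in0=1, in2=0:
t1 = in1 ∧ in0 = 1 ∧ 1 = 1
t2 = ¬t1 = ¬1 = 0
t3 = in3 ∨ t2 = 0 ∨ 0 = 0
t4 = ¬t3 = ¬0 = 1
t5 = ¬t4 = ¬1 = 0
t6 = t5 ∧ in2 = 0 ∧ 0 = 0
So t6 = 0.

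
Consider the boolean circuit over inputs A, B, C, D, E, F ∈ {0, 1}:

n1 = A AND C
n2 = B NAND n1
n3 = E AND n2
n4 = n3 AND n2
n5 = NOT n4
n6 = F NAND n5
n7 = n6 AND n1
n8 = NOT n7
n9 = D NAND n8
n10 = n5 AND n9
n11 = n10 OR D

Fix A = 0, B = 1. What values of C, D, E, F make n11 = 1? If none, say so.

n11 = n10 OR D must be 1, so at least one of n10, D is 1.
Check with A = 0, B = 1 and C=0, D=1, E=0, F=0:
n1 = A AND C = 0 AND 0 = 0
n2 = B NAND n1 = 1 NAND 0 = 1
n3 = E AND n2 = 0 AND 1 = 0
n4 = n3 AND n2 = 0 AND 1 = 0
n5 = NOT n4 = NOT 0 = 1
n6 = F NAND n5 = 0 NAND 1 = 1
n7 = n6 AND n1 = 1 AND 0 = 0
n8 = NOT n7 = NOT 0 = 1
n9 = D NAND n8 = 1 NAND 1 = 0
n10 = n5 AND n9 = 1 AND 0 = 0
n11 = n10 OR D = 0 OR 1 = 1
So n11 = 1.

C=0 D=1 E=0 F=0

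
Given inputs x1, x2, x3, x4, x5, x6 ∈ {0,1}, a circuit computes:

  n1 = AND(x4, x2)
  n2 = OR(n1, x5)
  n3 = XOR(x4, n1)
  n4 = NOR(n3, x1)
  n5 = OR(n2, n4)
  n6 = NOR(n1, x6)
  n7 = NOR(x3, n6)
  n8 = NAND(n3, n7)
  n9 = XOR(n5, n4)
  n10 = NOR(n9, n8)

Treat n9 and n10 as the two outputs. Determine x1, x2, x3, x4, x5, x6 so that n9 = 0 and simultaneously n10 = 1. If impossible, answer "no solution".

x1=0, x2=0, x3=0, x4=1, x5=0, x6=1

Check with x1=0, x2=0, x3=0, x4=1, x5=0, x6=1:
n1 = AND(x4, x2) = AND(1, 0) = 0
n2 = OR(n1, x5) = OR(0, 0) = 0
n3 = XOR(x4, n1) = XOR(1, 0) = 1
n4 = NOR(n3, x1) = NOR(1, 0) = 0
n5 = OR(n2, n4) = OR(0, 0) = 0
n6 = NOR(n1, x6) = NOR(0, 1) = 0
n7 = NOR(x3, n6) = NOR(0, 0) = 1
n8 = NAND(n3, n7) = NAND(1, 1) = 0
n9 = XOR(n5, n4) = XOR(0, 0) = 0
n10 = NOR(n9, n8) = NOR(0, 0) = 1
So n9 = 0 and n10 = 1.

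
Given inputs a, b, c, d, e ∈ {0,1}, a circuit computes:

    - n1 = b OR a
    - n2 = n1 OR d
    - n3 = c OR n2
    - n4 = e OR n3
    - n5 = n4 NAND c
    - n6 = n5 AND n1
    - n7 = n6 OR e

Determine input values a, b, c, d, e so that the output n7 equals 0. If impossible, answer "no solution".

n7 = n6 OR e must be 0, so both n6 = 0 and e = 0.
n6 = n5 AND n1 must be 0, so at least one of n5, n1 is 0.
Check with a=0, b=0, c=1, d=1, e=0:
n1 = b OR a = 0 OR 0 = 0
n2 = n1 OR d = 0 OR 1 = 1
n3 = c OR n2 = 1 OR 1 = 1
n4 = e OR n3 = 0 OR 1 = 1
n5 = n4 NAND c = 1 NAND 1 = 0
n6 = n5 AND n1 = 0 AND 0 = 0
n7 = n6 OR e = 0 OR 0 = 0
So n7 = 0 as required.

a=0, b=0, c=1, d=1, e=0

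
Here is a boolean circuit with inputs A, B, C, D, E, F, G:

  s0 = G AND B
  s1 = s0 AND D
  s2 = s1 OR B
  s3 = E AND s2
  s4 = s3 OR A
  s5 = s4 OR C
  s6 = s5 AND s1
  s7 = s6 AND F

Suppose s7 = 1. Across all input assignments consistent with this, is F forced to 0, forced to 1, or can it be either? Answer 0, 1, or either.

1

s7 = s6 AND F must be 1, so both s6 = 1 and F = 1.
s6 = s5 AND s1 must be 1, so both s5 = 1 and s1 = 1.
Every assignment with s7 = 1 has F = 1; there are 7 such assignment(s).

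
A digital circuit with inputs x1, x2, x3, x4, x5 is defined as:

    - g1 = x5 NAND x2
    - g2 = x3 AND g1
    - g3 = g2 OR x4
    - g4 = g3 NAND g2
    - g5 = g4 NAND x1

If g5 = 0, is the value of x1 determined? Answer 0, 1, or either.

g5 = g4 NAND x1 must be 0, so both g4 = 1 and x1 = 1.
g4 = g3 NAND g2 must be 1, so at least one of g3, g2 is 0.
Every assignment with g5 = 0 has x1 = 1; there are 10 such assignment(s).

1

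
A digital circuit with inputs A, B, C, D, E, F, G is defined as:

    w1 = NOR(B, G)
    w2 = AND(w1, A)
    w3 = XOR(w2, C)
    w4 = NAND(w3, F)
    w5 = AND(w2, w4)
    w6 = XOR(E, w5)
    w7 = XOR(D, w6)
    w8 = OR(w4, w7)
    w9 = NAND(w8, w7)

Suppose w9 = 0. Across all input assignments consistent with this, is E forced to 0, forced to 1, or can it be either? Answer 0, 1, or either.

Both values of E occur among assignments with w9 = 0:
  E=0: A=0, B=0, C=0, D=1, E=0, F=0, G=0
  E=1: A=0, B=0, C=0, D=0, E=1, F=0, G=0

either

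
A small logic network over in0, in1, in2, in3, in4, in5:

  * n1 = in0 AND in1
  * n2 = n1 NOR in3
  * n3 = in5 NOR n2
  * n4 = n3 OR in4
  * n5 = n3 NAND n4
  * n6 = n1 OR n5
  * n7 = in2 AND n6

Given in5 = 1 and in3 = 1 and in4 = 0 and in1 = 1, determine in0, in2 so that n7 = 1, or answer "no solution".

in0=0, in2=1

n7 = in2 AND n6 must be 1, so both in2 = 1 and n6 = 1.
n6 = n1 OR n5 must be 1, so at least one of n1, n5 is 1.
Check with in5 = 1 and in3 = 1 and in4 = 0 and in1 = 1 and in0=0, in2=1:
n1 = in0 AND in1 = 0 AND 1 = 0
n2 = n1 NOR in3 = 0 NOR 1 = 0
n3 = in5 NOR n2 = 1 NOR 0 = 0
n4 = n3 OR in4 = 0 OR 0 = 0
n5 = n3 NAND n4 = 0 NAND 0 = 1
n6 = n1 OR n5 = 0 OR 1 = 1
n7 = in2 AND n6 = 1 AND 1 = 1
So n7 = 1.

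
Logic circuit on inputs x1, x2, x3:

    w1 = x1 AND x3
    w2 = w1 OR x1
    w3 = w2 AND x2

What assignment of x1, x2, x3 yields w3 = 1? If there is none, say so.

x1=1, x2=1, x3=0

w3 = w2 AND x2 must be 1, so both w2 = 1 and x2 = 1.
Check with x1=1, x2=1, x3=0:
w1 = x1 AND x3 = 1 AND 0 = 0
w2 = w1 OR x1 = 0 OR 1 = 1
w3 = w2 AND x2 = 1 AND 1 = 1
So w3 = 1 as required.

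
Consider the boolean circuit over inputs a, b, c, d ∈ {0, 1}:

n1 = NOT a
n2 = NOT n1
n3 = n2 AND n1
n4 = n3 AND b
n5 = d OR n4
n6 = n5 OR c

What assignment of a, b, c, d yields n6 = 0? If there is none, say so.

n6 = n5 OR c must be 0, so both n5 = 0 and c = 0.
n5 = d OR n4 must be 0, so both d = 0 and n4 = 0.
Check with a=0, b=1, c=0, d=0:
n1 = NOT a = NOT 0 = 1
n2 = NOT n1 = NOT 1 = 0
n3 = n2 AND n1 = 0 AND 1 = 0
n4 = n3 AND b = 0 AND 1 = 0
n5 = d OR n4 = 0 OR 0 = 0
n6 = n5 OR c = 0 OR 0 = 0
So n6 = 0 as required.

a=0, b=1, c=0, d=0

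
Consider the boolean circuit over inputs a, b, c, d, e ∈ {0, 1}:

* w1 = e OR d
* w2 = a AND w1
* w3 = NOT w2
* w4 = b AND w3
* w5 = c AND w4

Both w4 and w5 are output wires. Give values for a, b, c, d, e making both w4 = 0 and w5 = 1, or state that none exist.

no solution exists

Across all 32 input combinations, none give both w4 = 0 and w5 = 1.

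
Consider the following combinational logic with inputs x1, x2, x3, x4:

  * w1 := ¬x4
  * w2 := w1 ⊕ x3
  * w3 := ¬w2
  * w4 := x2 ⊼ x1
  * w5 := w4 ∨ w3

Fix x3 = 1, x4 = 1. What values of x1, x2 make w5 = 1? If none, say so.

x1=1, x2=0

w5 = w4 ∨ w3 must be 1, so at least one of w4, w3 is 1.
Check with x3 = 1, x4 = 1 and x1=1, x2=0:
w1 = ¬x4 = ¬1 = 0
w2 = w1 ⊕ x3 = 0 ⊕ 1 = 1
w3 = ¬w2 = ¬1 = 0
w4 = x2 ⊼ x1 = 0 ⊼ 1 = 1
w5 = w4 ∨ w3 = 1 ∨ 0 = 1
So w5 = 1.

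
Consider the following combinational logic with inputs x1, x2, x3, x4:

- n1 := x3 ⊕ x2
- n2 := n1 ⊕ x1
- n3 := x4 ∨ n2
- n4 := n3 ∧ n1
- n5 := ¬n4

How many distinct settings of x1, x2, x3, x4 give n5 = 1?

n5 = ¬n4 must be 1, so n4 = 0.
n4 = n3 ∧ n1 must be 0, so at least one of n3, n1 is 0.
Enumerating the 16 input combinations, 10 give n5 = 1 and 6 give n5 = 0.

10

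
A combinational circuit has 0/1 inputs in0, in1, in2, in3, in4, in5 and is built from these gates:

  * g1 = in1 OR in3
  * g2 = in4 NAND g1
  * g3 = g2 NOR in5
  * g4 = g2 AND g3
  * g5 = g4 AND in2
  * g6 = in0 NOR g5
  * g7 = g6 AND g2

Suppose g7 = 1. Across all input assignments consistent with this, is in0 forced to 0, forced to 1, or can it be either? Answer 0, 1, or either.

g7 = g6 AND g2 must be 1, so both g6 = 1 and g2 = 1.
g6 = in0 NOR g5 must be 1, so both in0 = 0 and g5 = 0.
Every assignment with g7 = 1 has in0 = 0; there are 20 such assignment(s).

0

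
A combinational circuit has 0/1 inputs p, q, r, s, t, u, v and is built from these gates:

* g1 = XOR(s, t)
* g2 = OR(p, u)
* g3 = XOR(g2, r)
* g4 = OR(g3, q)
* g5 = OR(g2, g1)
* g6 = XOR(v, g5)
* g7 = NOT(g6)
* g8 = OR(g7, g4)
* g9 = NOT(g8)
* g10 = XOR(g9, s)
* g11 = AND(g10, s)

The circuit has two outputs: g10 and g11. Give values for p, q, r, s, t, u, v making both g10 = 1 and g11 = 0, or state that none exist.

Check with p=1 q=0 r=1 s=0 t=0 u=0 v=0:
g1 = XOR(s, t) = XOR(0, 0) = 0
g2 = OR(p, u) = OR(1, 0) = 1
g3 = XOR(g2, r) = XOR(1, 1) = 0
g4 = OR(g3, q) = OR(0, 0) = 0
g5 = OR(g2, g1) = OR(1, 0) = 1
g6 = XOR(v, g5) = XOR(0, 1) = 1
g7 = NOT(g6) = NOT 1 = 0
g8 = OR(g7, g4) = OR(0, 0) = 0
g9 = NOT(g8) = NOT 0 = 1
g10 = XOR(g9, s) = XOR(1, 0) = 1
g11 = AND(g10, s) = AND(1, 0) = 0
So g10 = 1 and g11 = 0.

p=1 q=0 r=1 s=0 t=0 u=0 v=0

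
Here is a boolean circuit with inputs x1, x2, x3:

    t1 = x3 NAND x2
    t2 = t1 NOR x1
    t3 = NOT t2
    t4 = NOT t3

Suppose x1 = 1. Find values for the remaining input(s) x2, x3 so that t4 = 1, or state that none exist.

With x1 = 1 fixed, none of the 4 settings of x2, x3 give t4 = 1.
For example, with x2=1, x3=1:
t1 = x3 NAND x2 = 1 NAND 1 = 0
t2 = t1 NOR x1 = 0 NOR 1 = 0
t3 = NOT t2 = NOT 0 = 1
t4 = NOT t3 = NOT 1 = 0
giving t4 = 0 ≠ 1.

no solution exists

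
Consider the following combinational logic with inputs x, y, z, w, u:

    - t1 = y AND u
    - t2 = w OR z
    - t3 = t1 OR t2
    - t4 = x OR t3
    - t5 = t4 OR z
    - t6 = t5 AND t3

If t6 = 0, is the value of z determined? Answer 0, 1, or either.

t6 = t5 AND t3 must be 0, so at least one of t5, t3 is 0.
Every assignment with t6 = 0 has z = 0; there are 6 such assignment(s).

0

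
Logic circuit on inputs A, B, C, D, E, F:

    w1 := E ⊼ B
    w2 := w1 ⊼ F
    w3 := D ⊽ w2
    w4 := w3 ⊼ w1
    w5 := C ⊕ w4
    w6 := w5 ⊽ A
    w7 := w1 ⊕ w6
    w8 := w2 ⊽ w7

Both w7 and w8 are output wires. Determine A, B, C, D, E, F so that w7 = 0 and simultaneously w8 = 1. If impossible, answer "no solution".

Check with A=0 B=0 C=0 D=0 E=0 F=1:
w1 = E ⊼ B = 0 ⊼ 0 = 1
w2 = w1 ⊼ F = 1 ⊼ 1 = 0
w3 = D ⊽ w2 = 0 ⊽ 0 = 1
w4 = w3 ⊼ w1 = 1 ⊼ 1 = 0
w5 = C ⊕ w4 = 0 ⊕ 0 = 0
w6 = w5 ⊽ A = 0 ⊽ 0 = 1
w7 = w1 ⊕ w6 = 1 ⊕ 1 = 0
w8 = w2 ⊽ w7 = 0 ⊽ 0 = 1
So w7 = 0 and w8 = 1.

A=0 B=0 C=0 D=0 E=0 F=1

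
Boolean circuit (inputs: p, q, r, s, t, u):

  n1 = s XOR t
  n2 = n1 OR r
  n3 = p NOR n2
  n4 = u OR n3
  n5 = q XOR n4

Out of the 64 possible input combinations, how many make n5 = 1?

32

n5 = q XOR n4 must be 1, so q and n4 differ.
Enumerating the 64 input combinations, 32 give n5 = 1 and 32 give n5 = 0.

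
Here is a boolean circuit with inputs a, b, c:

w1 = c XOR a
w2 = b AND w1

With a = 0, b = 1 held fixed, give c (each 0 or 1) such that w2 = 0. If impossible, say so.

c=0

w2 = b AND w1 must be 0, so at least one of b, w1 is 0.
Check with a = 0, b = 1 and c=0:
w1 = c XOR a = 0 XOR 0 = 0
w2 = b AND w1 = 1 AND 0 = 0
So w2 = 0.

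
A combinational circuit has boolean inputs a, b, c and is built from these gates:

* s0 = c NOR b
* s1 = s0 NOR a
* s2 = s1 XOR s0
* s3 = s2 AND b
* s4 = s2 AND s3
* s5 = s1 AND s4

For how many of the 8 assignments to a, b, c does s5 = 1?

2

s5 = s1 AND s4 must be 1, so both s1 = 1 and s4 = 1.
s1 = s0 NOR a must be 1, so both s0 = 0 and a = 0.
s4 = s2 AND s3 must be 1, so both s2 = 1 and s3 = 1.
Satisfying assignments:
  a=0, b=1, c=0
  a=0, b=1, c=1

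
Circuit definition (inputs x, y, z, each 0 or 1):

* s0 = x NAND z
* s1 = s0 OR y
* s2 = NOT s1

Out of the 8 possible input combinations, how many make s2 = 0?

7

s2 = NOT s1 must be 0, so s1 = 1.
Enumerating the 8 input combinations, 7 give s2 = 0 and 1 give s2 = 1.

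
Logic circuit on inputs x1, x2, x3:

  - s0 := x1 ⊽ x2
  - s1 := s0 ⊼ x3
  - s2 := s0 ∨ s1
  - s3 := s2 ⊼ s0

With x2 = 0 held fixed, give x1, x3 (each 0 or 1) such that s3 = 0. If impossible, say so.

x1=0 x3=1

s3 = s2 ⊼ s0 must be 0, so both s2 = 1 and s0 = 1.
Check with x2 = 0 and x1=0, x3=1:
s0 = x1 ⊽ x2 = 0 ⊽ 0 = 1
s1 = s0 ⊼ x3 = 1 ⊼ 1 = 0
s2 = s0 ∨ s1 = 1 ∨ 0 = 1
s3 = s2 ⊼ s0 = 1 ⊼ 1 = 0
So s3 = 0.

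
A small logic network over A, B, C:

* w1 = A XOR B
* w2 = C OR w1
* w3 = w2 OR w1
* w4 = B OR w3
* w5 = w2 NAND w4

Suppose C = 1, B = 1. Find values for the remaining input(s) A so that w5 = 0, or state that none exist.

A=1

w5 = w2 NAND w4 must be 0, so both w2 = 1 and w4 = 1.
Check with C = 1, B = 1 and A=1:
w1 = A XOR B = 1 XOR 1 = 0
w2 = C OR w1 = 1 OR 0 = 1
w3 = w2 OR w1 = 1 OR 0 = 1
w4 = B OR w3 = 1 OR 1 = 1
w5 = w2 NAND w4 = 1 NAND 1 = 0
So w5 = 0.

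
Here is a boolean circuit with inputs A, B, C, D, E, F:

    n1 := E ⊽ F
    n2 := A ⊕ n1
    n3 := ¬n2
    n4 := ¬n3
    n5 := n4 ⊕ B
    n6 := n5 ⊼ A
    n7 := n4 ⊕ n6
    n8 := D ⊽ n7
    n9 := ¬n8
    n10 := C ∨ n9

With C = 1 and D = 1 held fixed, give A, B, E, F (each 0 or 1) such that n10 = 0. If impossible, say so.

With C = 1 and D = 1 fixed, none of the 16 settings of A, B, E, F give n10 = 0.
For example, with A=0, B=1, E=1, F=0:
n1 = E ⊽ F = 1 ⊽ 0 = 0
n2 = A ⊕ n1 = 0 ⊕ 0 = 0
n3 = ¬n2 = ¬0 = 1
n4 = ¬n3 = ¬1 = 0
n5 = n4 ⊕ B = 0 ⊕ 1 = 1
n6 = n5 ⊼ A = 1 ⊼ 0 = 1
n7 = n4 ⊕ n6 = 0 ⊕ 1 = 1
n8 = D ⊽ n7 = 1 ⊽ 1 = 0
n9 = ¬n8 = ¬0 = 1
n10 = C ∨ n9 = 1 ∨ 1 = 1
giving n10 = 1 ≠ 0.

no solution exists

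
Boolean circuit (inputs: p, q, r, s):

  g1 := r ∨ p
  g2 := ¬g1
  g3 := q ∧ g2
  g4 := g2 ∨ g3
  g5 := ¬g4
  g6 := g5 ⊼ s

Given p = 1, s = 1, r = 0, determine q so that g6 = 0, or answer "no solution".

Check with p = 1, s = 1, r = 0 and q=0:
g1 = r ∨ p = 0 ∨ 1 = 1
g2 = ¬g1 = ¬1 = 0
g3 = q ∧ g2 = 0 ∧ 0 = 0
g4 = g2 ∨ g3 = 0 ∨ 0 = 0
g5 = ¬g4 = ¬0 = 1
g6 = g5 ⊼ s = 1 ⊼ 1 = 0
So g6 = 0.

q=0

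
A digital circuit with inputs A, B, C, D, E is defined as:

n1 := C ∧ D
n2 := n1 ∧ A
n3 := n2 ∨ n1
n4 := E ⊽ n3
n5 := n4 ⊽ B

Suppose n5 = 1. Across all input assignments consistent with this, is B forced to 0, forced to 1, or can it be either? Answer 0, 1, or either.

n5 = n4 ⊽ B must be 1, so both n4 = 0 and B = 0.
n4 = E ⊽ n3 must be 0, so at least one of E, n3 is 1.
Every assignment with n5 = 1 has B = 0; there are 10 such assignment(s).

0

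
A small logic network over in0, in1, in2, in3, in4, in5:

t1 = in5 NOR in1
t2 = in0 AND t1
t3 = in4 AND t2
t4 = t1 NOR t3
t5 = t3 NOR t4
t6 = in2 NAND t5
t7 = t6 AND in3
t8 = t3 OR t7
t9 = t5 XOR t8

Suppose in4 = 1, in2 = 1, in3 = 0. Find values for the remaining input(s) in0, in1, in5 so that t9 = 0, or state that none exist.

t9 = t5 XOR t8 must be 0, so t5 and t8 are equal.
Check with in4 = 1, in2 = 1, in3 = 0 and in0=0, in1=0, in5=1:
t1 = in5 NOR in1 = 1 NOR 0 = 0
t2 = in0 AND t1 = 0 AND 0 = 0
t3 = in4 AND t2 = 1 AND 0 = 0
t4 = t1 NOR t3 = 0 NOR 0 = 1
t5 = t3 NOR t4 = 0 NOR 1 = 0
t6 = in2 NAND t5 = 1 NAND 0 = 1
t7 = t6 AND in3 = 1 AND 0 = 0
t8 = t3 OR t7 = 0 OR 0 = 0
t9 = t5 XOR t8 = 0 XOR 0 = 0
So t9 = 0.

in0=0, in1=0, in5=1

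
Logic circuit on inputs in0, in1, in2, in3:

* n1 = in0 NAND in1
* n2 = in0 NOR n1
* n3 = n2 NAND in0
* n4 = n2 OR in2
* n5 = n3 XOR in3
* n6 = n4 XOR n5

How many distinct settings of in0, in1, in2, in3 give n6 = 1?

8

n6 = n4 XOR n5 must be 1, so n4 and n5 differ.
Enumerating the 16 input combinations, 8 give n6 = 1 and 8 give n6 = 0.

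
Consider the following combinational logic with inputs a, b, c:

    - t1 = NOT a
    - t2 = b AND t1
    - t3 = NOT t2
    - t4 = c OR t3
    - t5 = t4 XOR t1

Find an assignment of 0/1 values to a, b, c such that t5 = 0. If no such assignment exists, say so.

a=0 b=1 c=1

Check with a=0 b=1 c=1:
t1 = NOT a = NOT 0 = 1
t2 = b AND t1 = 1 AND 1 = 1
t3 = NOT t2 = NOT 1 = 0
t4 = c OR t3 = 1 OR 0 = 1
t5 = t4 XOR t1 = 1 XOR 1 = 0
So t5 = 0 as required.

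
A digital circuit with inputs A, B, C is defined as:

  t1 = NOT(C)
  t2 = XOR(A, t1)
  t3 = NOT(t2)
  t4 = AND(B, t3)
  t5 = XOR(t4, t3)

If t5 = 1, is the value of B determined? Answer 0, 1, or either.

0

t5 = XOR(t4, t3) must be 1, so t4 and t3 differ.
Every assignment with t5 = 1 has B = 0; there are 2 such assignment(s).
  A=0, B=0, C=1
  A=1, B=0, C=0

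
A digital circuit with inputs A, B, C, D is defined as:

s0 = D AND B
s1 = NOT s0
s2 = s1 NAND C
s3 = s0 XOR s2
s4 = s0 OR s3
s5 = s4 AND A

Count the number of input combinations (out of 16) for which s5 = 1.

5

s5 = s4 AND A must be 1, so both s4 = 1 and A = 1.
s4 = s0 OR s3 must be 1, so at least one of s0, s3 is 1.
Satisfying assignments:
  A=1, B=0, C=0, D=0
  A=1, B=0, C=0, D=1
  A=1, B=1, C=0, D=0
  A=1, B=1, C=0, D=1
  A=1, B=1, C=1, D=1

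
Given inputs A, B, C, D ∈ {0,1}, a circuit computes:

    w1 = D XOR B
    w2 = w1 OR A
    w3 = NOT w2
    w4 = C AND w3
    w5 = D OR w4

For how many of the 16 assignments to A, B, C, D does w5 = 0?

7

w5 = D OR w4 must be 0, so both D = 0 and w4 = 0.
w4 = C AND w3 must be 0, so at least one of C, w3 is 0.
Enumerating the 16 input combinations, 7 give w5 = 0 and 9 give w5 = 1.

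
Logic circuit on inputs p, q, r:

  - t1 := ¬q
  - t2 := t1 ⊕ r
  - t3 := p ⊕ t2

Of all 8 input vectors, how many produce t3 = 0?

4

t3 = p ⊕ t2 must be 0, so p and t2 are equal.
Enumerating the 8 input combinations, 4 give t3 = 0 and 4 give t3 = 1.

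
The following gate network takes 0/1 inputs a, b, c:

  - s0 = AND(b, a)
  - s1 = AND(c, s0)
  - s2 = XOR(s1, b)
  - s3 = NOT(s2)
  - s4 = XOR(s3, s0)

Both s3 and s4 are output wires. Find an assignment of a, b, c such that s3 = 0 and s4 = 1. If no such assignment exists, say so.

Check with a=1, b=1, c=0:
s0 = AND(b, a) = AND(1, 1) = 1
s1 = AND(c, s0) = AND(0, 1) = 0
s2 = XOR(s1, b) = XOR(0, 1) = 1
s3 = NOT(s2) = NOT 1 = 0
s4 = XOR(s3, s0) = XOR(0, 1) = 1
So s3 = 0 and s4 = 1.

a=1, b=1, c=0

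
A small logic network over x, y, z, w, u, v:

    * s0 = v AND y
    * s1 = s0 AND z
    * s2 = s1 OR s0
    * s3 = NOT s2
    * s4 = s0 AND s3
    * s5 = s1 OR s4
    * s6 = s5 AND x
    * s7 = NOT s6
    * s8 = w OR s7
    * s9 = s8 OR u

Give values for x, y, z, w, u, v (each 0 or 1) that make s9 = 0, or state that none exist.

s9 = s8 OR u must be 0, so both s8 = 0 and u = 0.
s8 = w OR s7 must be 0, so both w = 0 and s7 = 0.
Check with x=1 y=1 z=1 w=0 u=0 v=1:
s0 = v AND y = 1 AND 1 = 1
s1 = s0 AND z = 1 AND 1 = 1
s2 = s1 OR s0 = 1 OR 1 = 1
s3 = NOT s2 = NOT 1 = 0
s4 = s0 AND s3 = 1 AND 0 = 0
s5 = s1 OR s4 = 1 OR 0 = 1
s6 = s5 AND x = 1 AND 1 = 1
s7 = NOT s6 = NOT 1 = 0
s8 = w OR s7 = 0 OR 0 = 0
s9 = s8 OR u = 0 OR 0 = 0
So s9 = 0 as required.

x=1 y=1 z=1 w=0 u=0 v=1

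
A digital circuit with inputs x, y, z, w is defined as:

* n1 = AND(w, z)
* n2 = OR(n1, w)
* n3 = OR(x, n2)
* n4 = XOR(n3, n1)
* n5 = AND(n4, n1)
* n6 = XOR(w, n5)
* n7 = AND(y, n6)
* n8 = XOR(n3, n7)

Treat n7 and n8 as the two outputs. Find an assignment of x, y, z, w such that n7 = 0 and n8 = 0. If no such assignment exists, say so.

x=0, y=0, z=0, w=0

Check with x=0, y=0, z=0, w=0:
n1 = AND(w, z) = AND(0, 0) = 0
n2 = OR(n1, w) = OR(0, 0) = 0
n3 = OR(x, n2) = OR(0, 0) = 0
n4 = XOR(n3, n1) = XOR(0, 0) = 0
n5 = AND(n4, n1) = AND(0, 0) = 0
n6 = XOR(w, n5) = XOR(0, 0) = 0
n7 = AND(y, n6) = AND(0, 0) = 0
n8 = XOR(n3, n7) = XOR(0, 0) = 0
So n7 = 0 and n8 = 0.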